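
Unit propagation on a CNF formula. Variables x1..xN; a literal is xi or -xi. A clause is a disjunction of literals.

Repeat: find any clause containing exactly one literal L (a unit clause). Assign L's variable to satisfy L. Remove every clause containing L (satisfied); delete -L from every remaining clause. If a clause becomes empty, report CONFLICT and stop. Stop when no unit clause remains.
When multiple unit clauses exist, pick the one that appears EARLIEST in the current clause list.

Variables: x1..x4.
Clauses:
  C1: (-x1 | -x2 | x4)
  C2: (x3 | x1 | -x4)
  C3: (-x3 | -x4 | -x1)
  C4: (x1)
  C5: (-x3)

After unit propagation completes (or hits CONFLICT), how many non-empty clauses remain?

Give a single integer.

Answer: 1

Derivation:
unit clause [1] forces x1=T; simplify:
  drop -1 from [-1, -2, 4] -> [-2, 4]
  drop -1 from [-3, -4, -1] -> [-3, -4]
  satisfied 2 clause(s); 3 remain; assigned so far: [1]
unit clause [-3] forces x3=F; simplify:
  satisfied 2 clause(s); 1 remain; assigned so far: [1, 3]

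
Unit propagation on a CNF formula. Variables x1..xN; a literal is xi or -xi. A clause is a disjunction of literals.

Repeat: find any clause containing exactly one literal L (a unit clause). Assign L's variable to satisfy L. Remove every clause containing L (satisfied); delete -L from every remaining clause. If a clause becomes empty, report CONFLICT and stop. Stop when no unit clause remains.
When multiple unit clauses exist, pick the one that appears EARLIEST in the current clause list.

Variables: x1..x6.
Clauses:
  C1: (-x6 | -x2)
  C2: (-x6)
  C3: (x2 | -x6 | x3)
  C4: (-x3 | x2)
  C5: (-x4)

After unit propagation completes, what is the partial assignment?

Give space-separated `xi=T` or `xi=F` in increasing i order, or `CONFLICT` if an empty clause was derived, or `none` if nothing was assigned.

unit clause [-6] forces x6=F; simplify:
  satisfied 3 clause(s); 2 remain; assigned so far: [6]
unit clause [-4] forces x4=F; simplify:
  satisfied 1 clause(s); 1 remain; assigned so far: [4, 6]

Answer: x4=F x6=F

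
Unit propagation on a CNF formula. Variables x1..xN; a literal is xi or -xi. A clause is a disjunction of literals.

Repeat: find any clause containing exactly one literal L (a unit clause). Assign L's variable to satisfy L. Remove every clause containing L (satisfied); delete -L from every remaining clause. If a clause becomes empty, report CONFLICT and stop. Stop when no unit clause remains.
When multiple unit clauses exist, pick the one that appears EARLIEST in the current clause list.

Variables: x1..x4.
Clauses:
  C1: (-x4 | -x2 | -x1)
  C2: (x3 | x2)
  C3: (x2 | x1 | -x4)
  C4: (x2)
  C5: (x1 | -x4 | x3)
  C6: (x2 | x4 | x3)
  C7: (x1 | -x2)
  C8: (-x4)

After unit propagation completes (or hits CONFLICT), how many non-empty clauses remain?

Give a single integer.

Answer: 0

Derivation:
unit clause [2] forces x2=T; simplify:
  drop -2 from [-4, -2, -1] -> [-4, -1]
  drop -2 from [1, -2] -> [1]
  satisfied 4 clause(s); 4 remain; assigned so far: [2]
unit clause [1] forces x1=T; simplify:
  drop -1 from [-4, -1] -> [-4]
  satisfied 2 clause(s); 2 remain; assigned so far: [1, 2]
unit clause [-4] forces x4=F; simplify:
  satisfied 2 clause(s); 0 remain; assigned so far: [1, 2, 4]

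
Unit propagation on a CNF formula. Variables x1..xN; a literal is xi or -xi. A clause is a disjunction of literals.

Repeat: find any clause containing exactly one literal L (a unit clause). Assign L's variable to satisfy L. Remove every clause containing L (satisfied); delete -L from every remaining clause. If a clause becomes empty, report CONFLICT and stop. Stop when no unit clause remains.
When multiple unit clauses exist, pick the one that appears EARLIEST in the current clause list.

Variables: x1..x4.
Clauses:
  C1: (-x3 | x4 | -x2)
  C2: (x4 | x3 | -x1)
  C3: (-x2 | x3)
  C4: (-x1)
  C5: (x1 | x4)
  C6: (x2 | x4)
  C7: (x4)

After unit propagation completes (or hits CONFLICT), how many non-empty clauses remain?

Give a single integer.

Answer: 1

Derivation:
unit clause [-1] forces x1=F; simplify:
  drop 1 from [1, 4] -> [4]
  satisfied 2 clause(s); 5 remain; assigned so far: [1]
unit clause [4] forces x4=T; simplify:
  satisfied 4 clause(s); 1 remain; assigned so far: [1, 4]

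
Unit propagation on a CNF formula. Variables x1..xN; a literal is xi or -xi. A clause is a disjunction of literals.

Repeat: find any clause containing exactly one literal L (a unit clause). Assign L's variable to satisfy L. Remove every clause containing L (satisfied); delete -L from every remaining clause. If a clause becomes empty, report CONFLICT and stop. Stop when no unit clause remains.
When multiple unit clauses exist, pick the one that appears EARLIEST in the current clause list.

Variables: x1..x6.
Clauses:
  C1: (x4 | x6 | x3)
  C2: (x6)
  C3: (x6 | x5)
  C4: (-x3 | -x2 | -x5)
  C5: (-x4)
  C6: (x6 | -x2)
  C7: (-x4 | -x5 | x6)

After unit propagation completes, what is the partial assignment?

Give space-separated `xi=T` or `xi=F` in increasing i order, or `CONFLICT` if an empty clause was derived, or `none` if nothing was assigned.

Answer: x4=F x6=T

Derivation:
unit clause [6] forces x6=T; simplify:
  satisfied 5 clause(s); 2 remain; assigned so far: [6]
unit clause [-4] forces x4=F; simplify:
  satisfied 1 clause(s); 1 remain; assigned so far: [4, 6]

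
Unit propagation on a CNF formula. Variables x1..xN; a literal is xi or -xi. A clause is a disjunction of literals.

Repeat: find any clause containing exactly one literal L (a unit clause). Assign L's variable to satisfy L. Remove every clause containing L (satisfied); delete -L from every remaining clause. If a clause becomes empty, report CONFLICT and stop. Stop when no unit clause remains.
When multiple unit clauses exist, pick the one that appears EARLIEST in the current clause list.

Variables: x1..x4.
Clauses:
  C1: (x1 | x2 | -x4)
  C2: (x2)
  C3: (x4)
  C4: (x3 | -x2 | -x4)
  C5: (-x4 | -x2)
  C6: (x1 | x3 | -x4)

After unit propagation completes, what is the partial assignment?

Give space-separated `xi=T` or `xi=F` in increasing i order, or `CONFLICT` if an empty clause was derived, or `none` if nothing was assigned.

unit clause [2] forces x2=T; simplify:
  drop -2 from [3, -2, -4] -> [3, -4]
  drop -2 from [-4, -2] -> [-4]
  satisfied 2 clause(s); 4 remain; assigned so far: [2]
unit clause [4] forces x4=T; simplify:
  drop -4 from [3, -4] -> [3]
  drop -4 from [-4] -> [] (empty!)
  drop -4 from [1, 3, -4] -> [1, 3]
  satisfied 1 clause(s); 3 remain; assigned so far: [2, 4]
CONFLICT (empty clause)

Answer: CONFLICT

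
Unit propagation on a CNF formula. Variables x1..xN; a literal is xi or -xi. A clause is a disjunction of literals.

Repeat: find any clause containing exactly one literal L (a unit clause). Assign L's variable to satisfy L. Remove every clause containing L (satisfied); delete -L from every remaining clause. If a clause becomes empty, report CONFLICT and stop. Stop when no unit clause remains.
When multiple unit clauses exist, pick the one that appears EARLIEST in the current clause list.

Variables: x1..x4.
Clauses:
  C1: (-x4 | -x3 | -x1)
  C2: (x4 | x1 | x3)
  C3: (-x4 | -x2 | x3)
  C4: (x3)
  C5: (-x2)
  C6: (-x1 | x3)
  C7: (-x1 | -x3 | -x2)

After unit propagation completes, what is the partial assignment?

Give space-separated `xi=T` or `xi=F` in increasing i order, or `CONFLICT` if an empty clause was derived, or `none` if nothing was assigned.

unit clause [3] forces x3=T; simplify:
  drop -3 from [-4, -3, -1] -> [-4, -1]
  drop -3 from [-1, -3, -2] -> [-1, -2]
  satisfied 4 clause(s); 3 remain; assigned so far: [3]
unit clause [-2] forces x2=F; simplify:
  satisfied 2 clause(s); 1 remain; assigned so far: [2, 3]

Answer: x2=F x3=T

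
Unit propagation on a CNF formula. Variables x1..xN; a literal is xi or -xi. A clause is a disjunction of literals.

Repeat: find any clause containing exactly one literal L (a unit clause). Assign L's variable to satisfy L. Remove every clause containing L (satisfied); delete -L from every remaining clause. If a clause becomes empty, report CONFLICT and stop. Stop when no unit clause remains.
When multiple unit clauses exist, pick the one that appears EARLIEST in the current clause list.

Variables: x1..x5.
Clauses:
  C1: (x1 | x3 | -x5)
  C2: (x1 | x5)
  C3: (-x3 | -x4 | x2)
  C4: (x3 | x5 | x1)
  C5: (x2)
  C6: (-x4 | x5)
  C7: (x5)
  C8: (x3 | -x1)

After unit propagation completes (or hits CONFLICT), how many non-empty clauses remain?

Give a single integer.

Answer: 2

Derivation:
unit clause [2] forces x2=T; simplify:
  satisfied 2 clause(s); 6 remain; assigned so far: [2]
unit clause [5] forces x5=T; simplify:
  drop -5 from [1, 3, -5] -> [1, 3]
  satisfied 4 clause(s); 2 remain; assigned so far: [2, 5]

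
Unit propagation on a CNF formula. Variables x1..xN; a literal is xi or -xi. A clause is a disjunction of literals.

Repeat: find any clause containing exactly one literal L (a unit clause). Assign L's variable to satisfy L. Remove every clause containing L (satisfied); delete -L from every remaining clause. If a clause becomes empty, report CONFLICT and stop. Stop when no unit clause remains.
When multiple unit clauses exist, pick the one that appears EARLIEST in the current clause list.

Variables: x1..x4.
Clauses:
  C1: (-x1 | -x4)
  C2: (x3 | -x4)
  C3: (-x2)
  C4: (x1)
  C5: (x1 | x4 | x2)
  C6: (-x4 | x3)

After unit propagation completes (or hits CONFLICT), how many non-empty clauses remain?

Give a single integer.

Answer: 0

Derivation:
unit clause [-2] forces x2=F; simplify:
  drop 2 from [1, 4, 2] -> [1, 4]
  satisfied 1 clause(s); 5 remain; assigned so far: [2]
unit clause [1] forces x1=T; simplify:
  drop -1 from [-1, -4] -> [-4]
  satisfied 2 clause(s); 3 remain; assigned so far: [1, 2]
unit clause [-4] forces x4=F; simplify:
  satisfied 3 clause(s); 0 remain; assigned so far: [1, 2, 4]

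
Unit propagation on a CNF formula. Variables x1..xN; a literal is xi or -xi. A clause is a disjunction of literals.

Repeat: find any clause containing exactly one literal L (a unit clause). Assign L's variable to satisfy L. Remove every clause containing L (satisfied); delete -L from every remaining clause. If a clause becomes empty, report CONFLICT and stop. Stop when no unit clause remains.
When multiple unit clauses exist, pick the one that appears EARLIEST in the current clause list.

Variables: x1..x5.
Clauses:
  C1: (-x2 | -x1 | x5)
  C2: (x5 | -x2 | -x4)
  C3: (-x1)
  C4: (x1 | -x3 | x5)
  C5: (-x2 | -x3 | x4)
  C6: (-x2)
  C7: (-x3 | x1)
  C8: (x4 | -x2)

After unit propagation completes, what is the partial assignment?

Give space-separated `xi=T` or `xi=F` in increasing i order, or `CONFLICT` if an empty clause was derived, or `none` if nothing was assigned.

Answer: x1=F x2=F x3=F

Derivation:
unit clause [-1] forces x1=F; simplify:
  drop 1 from [1, -3, 5] -> [-3, 5]
  drop 1 from [-3, 1] -> [-3]
  satisfied 2 clause(s); 6 remain; assigned so far: [1]
unit clause [-2] forces x2=F; simplify:
  satisfied 4 clause(s); 2 remain; assigned so far: [1, 2]
unit clause [-3] forces x3=F; simplify:
  satisfied 2 clause(s); 0 remain; assigned so far: [1, 2, 3]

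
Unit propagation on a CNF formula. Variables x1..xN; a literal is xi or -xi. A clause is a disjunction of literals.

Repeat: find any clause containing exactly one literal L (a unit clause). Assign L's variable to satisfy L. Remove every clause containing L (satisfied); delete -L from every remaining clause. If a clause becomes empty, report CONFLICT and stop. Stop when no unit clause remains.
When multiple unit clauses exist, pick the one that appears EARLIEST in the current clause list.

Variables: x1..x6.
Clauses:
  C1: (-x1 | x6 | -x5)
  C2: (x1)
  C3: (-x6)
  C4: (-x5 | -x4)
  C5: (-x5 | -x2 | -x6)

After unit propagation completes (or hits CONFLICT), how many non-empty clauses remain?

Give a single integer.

Answer: 0

Derivation:
unit clause [1] forces x1=T; simplify:
  drop -1 from [-1, 6, -5] -> [6, -5]
  satisfied 1 clause(s); 4 remain; assigned so far: [1]
unit clause [-6] forces x6=F; simplify:
  drop 6 from [6, -5] -> [-5]
  satisfied 2 clause(s); 2 remain; assigned so far: [1, 6]
unit clause [-5] forces x5=F; simplify:
  satisfied 2 clause(s); 0 remain; assigned so far: [1, 5, 6]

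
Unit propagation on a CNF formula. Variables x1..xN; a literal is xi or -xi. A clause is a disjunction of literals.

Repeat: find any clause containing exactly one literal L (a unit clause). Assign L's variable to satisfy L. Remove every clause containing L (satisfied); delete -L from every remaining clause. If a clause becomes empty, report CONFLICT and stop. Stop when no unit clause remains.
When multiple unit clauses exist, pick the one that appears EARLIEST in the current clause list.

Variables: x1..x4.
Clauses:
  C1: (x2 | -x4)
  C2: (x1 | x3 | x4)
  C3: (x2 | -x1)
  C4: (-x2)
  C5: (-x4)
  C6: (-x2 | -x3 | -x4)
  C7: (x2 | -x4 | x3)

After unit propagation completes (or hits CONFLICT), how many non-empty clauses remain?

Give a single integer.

unit clause [-2] forces x2=F; simplify:
  drop 2 from [2, -4] -> [-4]
  drop 2 from [2, -1] -> [-1]
  drop 2 from [2, -4, 3] -> [-4, 3]
  satisfied 2 clause(s); 5 remain; assigned so far: [2]
unit clause [-4] forces x4=F; simplify:
  drop 4 from [1, 3, 4] -> [1, 3]
  satisfied 3 clause(s); 2 remain; assigned so far: [2, 4]
unit clause [-1] forces x1=F; simplify:
  drop 1 from [1, 3] -> [3]
  satisfied 1 clause(s); 1 remain; assigned so far: [1, 2, 4]
unit clause [3] forces x3=T; simplify:
  satisfied 1 clause(s); 0 remain; assigned so far: [1, 2, 3, 4]

Answer: 0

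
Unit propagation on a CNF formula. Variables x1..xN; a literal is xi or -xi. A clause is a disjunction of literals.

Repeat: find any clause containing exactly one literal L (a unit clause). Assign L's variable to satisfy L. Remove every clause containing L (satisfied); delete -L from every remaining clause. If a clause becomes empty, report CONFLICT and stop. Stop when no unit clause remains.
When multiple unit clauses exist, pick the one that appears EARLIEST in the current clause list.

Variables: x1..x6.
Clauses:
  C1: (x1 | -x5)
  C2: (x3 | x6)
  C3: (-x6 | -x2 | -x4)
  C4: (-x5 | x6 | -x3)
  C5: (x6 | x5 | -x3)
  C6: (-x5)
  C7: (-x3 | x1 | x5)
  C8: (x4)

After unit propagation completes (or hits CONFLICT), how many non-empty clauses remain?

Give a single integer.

Answer: 4

Derivation:
unit clause [-5] forces x5=F; simplify:
  drop 5 from [6, 5, -3] -> [6, -3]
  drop 5 from [-3, 1, 5] -> [-3, 1]
  satisfied 3 clause(s); 5 remain; assigned so far: [5]
unit clause [4] forces x4=T; simplify:
  drop -4 from [-6, -2, -4] -> [-6, -2]
  satisfied 1 clause(s); 4 remain; assigned so far: [4, 5]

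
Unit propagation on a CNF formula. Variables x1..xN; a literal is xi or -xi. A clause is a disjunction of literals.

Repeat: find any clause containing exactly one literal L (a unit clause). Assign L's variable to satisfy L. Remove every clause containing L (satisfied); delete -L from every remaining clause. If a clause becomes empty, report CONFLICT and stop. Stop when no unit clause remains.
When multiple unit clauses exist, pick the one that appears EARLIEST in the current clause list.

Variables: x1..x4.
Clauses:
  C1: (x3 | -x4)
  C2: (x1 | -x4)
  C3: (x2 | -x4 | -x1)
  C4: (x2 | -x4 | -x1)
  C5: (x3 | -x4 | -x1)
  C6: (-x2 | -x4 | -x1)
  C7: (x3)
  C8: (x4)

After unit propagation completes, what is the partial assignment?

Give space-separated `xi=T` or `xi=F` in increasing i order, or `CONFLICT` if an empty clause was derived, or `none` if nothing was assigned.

Answer: CONFLICT

Derivation:
unit clause [3] forces x3=T; simplify:
  satisfied 3 clause(s); 5 remain; assigned so far: [3]
unit clause [4] forces x4=T; simplify:
  drop -4 from [1, -4] -> [1]
  drop -4 from [2, -4, -1] -> [2, -1]
  drop -4 from [2, -4, -1] -> [2, -1]
  drop -4 from [-2, -4, -1] -> [-2, -1]
  satisfied 1 clause(s); 4 remain; assigned so far: [3, 4]
unit clause [1] forces x1=T; simplify:
  drop -1 from [2, -1] -> [2]
  drop -1 from [2, -1] -> [2]
  drop -1 from [-2, -1] -> [-2]
  satisfied 1 clause(s); 3 remain; assigned so far: [1, 3, 4]
unit clause [2] forces x2=T; simplify:
  drop -2 from [-2] -> [] (empty!)
  satisfied 2 clause(s); 1 remain; assigned so far: [1, 2, 3, 4]
CONFLICT (empty clause)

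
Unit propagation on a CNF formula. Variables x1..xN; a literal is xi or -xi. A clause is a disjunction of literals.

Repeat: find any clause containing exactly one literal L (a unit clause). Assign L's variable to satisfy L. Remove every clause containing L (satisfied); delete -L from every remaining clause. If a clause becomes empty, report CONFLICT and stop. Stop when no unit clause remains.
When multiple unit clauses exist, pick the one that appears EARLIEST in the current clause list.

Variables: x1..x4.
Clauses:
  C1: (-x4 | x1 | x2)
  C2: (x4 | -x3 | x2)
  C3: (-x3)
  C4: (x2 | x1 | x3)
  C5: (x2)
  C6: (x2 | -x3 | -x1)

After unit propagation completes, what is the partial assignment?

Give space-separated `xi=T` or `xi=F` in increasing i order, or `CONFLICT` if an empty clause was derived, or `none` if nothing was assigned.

Answer: x2=T x3=F

Derivation:
unit clause [-3] forces x3=F; simplify:
  drop 3 from [2, 1, 3] -> [2, 1]
  satisfied 3 clause(s); 3 remain; assigned so far: [3]
unit clause [2] forces x2=T; simplify:
  satisfied 3 clause(s); 0 remain; assigned so far: [2, 3]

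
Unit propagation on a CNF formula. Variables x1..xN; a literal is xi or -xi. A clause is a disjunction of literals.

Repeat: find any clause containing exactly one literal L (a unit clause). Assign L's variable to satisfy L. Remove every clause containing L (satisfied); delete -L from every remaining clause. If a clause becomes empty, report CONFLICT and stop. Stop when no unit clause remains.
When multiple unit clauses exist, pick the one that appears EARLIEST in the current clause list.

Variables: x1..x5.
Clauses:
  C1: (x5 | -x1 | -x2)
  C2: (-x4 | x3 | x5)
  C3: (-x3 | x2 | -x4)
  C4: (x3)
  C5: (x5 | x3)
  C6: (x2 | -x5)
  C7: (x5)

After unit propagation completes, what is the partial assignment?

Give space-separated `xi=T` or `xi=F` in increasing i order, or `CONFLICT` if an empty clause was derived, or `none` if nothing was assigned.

Answer: x2=T x3=T x5=T

Derivation:
unit clause [3] forces x3=T; simplify:
  drop -3 from [-3, 2, -4] -> [2, -4]
  satisfied 3 clause(s); 4 remain; assigned so far: [3]
unit clause [5] forces x5=T; simplify:
  drop -5 from [2, -5] -> [2]
  satisfied 2 clause(s); 2 remain; assigned so far: [3, 5]
unit clause [2] forces x2=T; simplify:
  satisfied 2 clause(s); 0 remain; assigned so far: [2, 3, 5]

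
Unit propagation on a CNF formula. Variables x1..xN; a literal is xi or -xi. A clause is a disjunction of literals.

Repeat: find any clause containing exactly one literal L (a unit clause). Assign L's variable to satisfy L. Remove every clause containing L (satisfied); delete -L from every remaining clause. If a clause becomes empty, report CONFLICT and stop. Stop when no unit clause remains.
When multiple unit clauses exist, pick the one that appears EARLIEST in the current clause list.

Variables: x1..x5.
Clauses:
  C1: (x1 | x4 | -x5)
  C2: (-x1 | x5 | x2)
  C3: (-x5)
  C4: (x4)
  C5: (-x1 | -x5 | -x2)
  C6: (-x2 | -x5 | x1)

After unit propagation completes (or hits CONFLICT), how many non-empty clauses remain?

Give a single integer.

unit clause [-5] forces x5=F; simplify:
  drop 5 from [-1, 5, 2] -> [-1, 2]
  satisfied 4 clause(s); 2 remain; assigned so far: [5]
unit clause [4] forces x4=T; simplify:
  satisfied 1 clause(s); 1 remain; assigned so far: [4, 5]

Answer: 1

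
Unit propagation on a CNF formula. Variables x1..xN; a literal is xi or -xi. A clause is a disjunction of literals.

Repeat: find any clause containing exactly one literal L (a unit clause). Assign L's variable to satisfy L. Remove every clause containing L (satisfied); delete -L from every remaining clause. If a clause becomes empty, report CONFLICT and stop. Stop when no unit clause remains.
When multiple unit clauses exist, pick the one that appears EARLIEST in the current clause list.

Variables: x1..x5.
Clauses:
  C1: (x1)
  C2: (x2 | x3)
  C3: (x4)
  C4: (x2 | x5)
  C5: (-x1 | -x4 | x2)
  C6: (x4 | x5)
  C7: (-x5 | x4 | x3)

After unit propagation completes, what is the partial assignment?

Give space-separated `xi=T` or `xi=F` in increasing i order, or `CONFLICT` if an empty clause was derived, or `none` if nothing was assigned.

Answer: x1=T x2=T x4=T

Derivation:
unit clause [1] forces x1=T; simplify:
  drop -1 from [-1, -4, 2] -> [-4, 2]
  satisfied 1 clause(s); 6 remain; assigned so far: [1]
unit clause [4] forces x4=T; simplify:
  drop -4 from [-4, 2] -> [2]
  satisfied 3 clause(s); 3 remain; assigned so far: [1, 4]
unit clause [2] forces x2=T; simplify:
  satisfied 3 clause(s); 0 remain; assigned so far: [1, 2, 4]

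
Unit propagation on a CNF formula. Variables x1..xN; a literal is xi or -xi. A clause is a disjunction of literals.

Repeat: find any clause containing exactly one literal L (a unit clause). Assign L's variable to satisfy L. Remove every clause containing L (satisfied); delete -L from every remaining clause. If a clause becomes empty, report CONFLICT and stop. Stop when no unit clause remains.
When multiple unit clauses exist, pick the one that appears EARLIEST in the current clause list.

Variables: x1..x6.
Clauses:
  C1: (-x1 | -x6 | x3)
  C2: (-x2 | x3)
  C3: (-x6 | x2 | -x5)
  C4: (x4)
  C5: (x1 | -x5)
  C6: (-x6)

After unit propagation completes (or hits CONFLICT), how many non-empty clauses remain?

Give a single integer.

unit clause [4] forces x4=T; simplify:
  satisfied 1 clause(s); 5 remain; assigned so far: [4]
unit clause [-6] forces x6=F; simplify:
  satisfied 3 clause(s); 2 remain; assigned so far: [4, 6]

Answer: 2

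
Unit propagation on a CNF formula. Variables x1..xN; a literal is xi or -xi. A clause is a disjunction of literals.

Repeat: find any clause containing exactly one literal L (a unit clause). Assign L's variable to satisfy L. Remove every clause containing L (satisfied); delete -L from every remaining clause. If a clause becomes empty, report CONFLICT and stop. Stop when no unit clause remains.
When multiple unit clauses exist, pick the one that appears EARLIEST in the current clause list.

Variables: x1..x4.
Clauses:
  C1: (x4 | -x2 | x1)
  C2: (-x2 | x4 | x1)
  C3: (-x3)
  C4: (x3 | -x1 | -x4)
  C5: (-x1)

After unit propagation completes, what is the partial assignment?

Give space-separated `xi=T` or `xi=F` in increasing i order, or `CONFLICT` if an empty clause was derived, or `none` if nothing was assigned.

Answer: x1=F x3=F

Derivation:
unit clause [-3] forces x3=F; simplify:
  drop 3 from [3, -1, -4] -> [-1, -4]
  satisfied 1 clause(s); 4 remain; assigned so far: [3]
unit clause [-1] forces x1=F; simplify:
  drop 1 from [4, -2, 1] -> [4, -2]
  drop 1 from [-2, 4, 1] -> [-2, 4]
  satisfied 2 clause(s); 2 remain; assigned so far: [1, 3]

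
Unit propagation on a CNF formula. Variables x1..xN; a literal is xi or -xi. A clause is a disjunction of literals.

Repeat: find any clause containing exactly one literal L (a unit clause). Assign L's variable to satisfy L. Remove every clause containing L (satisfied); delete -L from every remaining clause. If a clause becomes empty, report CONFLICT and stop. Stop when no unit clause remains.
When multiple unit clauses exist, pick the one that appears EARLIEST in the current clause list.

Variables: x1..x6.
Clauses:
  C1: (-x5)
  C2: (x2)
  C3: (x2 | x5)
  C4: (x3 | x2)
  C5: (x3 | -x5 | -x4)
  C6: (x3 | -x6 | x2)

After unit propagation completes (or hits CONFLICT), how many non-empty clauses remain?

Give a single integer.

unit clause [-5] forces x5=F; simplify:
  drop 5 from [2, 5] -> [2]
  satisfied 2 clause(s); 4 remain; assigned so far: [5]
unit clause [2] forces x2=T; simplify:
  satisfied 4 clause(s); 0 remain; assigned so far: [2, 5]

Answer: 0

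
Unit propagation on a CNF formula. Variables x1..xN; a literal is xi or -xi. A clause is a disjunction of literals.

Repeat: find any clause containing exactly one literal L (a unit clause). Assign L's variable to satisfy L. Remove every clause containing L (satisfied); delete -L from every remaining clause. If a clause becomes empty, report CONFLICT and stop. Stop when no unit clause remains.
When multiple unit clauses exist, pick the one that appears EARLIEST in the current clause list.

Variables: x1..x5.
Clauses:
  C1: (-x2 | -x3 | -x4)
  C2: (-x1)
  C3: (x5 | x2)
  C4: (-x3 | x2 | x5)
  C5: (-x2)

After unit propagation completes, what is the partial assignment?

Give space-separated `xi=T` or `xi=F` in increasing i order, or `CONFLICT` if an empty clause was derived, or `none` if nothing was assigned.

Answer: x1=F x2=F x5=T

Derivation:
unit clause [-1] forces x1=F; simplify:
  satisfied 1 clause(s); 4 remain; assigned so far: [1]
unit clause [-2] forces x2=F; simplify:
  drop 2 from [5, 2] -> [5]
  drop 2 from [-3, 2, 5] -> [-3, 5]
  satisfied 2 clause(s); 2 remain; assigned so far: [1, 2]
unit clause [5] forces x5=T; simplify:
  satisfied 2 clause(s); 0 remain; assigned so far: [1, 2, 5]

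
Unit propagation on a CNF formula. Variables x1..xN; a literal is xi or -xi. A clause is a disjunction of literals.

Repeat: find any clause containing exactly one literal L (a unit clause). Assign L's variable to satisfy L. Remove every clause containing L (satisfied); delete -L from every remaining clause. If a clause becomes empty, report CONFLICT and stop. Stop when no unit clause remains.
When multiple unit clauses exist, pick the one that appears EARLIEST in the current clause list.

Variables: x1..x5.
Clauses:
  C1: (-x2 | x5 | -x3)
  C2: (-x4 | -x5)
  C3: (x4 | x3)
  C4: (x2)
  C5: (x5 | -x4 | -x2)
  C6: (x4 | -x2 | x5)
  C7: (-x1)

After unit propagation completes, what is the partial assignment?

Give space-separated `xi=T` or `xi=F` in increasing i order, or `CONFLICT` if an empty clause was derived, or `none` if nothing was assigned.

Answer: x1=F x2=T

Derivation:
unit clause [2] forces x2=T; simplify:
  drop -2 from [-2, 5, -3] -> [5, -3]
  drop -2 from [5, -4, -2] -> [5, -4]
  drop -2 from [4, -2, 5] -> [4, 5]
  satisfied 1 clause(s); 6 remain; assigned so far: [2]
unit clause [-1] forces x1=F; simplify:
  satisfied 1 clause(s); 5 remain; assigned so far: [1, 2]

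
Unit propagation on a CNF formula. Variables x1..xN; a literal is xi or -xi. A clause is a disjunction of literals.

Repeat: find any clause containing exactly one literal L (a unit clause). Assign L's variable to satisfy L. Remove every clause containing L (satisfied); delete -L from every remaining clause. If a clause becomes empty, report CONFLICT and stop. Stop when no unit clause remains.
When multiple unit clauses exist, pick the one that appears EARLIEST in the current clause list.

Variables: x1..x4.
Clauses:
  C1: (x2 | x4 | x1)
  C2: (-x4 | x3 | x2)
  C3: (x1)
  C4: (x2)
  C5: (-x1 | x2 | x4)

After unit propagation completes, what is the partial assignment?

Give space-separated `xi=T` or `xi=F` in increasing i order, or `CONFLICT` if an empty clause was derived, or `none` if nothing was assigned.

Answer: x1=T x2=T

Derivation:
unit clause [1] forces x1=T; simplify:
  drop -1 from [-1, 2, 4] -> [2, 4]
  satisfied 2 clause(s); 3 remain; assigned so far: [1]
unit clause [2] forces x2=T; simplify:
  satisfied 3 clause(s); 0 remain; assigned so far: [1, 2]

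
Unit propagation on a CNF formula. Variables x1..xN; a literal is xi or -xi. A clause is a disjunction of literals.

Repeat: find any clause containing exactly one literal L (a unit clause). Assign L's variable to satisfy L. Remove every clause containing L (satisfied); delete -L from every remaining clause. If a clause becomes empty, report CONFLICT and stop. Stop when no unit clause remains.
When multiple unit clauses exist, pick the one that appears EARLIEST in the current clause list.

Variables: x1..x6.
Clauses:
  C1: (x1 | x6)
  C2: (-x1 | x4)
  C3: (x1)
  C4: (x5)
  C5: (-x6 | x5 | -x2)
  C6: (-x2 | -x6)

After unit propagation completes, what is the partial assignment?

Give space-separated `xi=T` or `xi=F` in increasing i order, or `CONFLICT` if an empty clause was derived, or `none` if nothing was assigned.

unit clause [1] forces x1=T; simplify:
  drop -1 from [-1, 4] -> [4]
  satisfied 2 clause(s); 4 remain; assigned so far: [1]
unit clause [4] forces x4=T; simplify:
  satisfied 1 clause(s); 3 remain; assigned so far: [1, 4]
unit clause [5] forces x5=T; simplify:
  satisfied 2 clause(s); 1 remain; assigned so far: [1, 4, 5]

Answer: x1=T x4=T x5=T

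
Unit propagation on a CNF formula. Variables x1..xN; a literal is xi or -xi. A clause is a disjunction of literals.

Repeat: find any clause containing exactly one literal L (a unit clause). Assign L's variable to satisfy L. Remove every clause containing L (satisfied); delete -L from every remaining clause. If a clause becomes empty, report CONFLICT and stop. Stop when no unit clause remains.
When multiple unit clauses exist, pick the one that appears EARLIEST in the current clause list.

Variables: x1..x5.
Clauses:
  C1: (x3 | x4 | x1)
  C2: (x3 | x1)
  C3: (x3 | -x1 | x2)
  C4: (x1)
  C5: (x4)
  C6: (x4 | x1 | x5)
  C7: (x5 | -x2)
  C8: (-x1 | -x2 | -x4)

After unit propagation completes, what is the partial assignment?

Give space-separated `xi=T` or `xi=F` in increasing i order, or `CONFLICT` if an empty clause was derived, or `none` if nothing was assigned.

Answer: x1=T x2=F x3=T x4=T

Derivation:
unit clause [1] forces x1=T; simplify:
  drop -1 from [3, -1, 2] -> [3, 2]
  drop -1 from [-1, -2, -4] -> [-2, -4]
  satisfied 4 clause(s); 4 remain; assigned so far: [1]
unit clause [4] forces x4=T; simplify:
  drop -4 from [-2, -4] -> [-2]
  satisfied 1 clause(s); 3 remain; assigned so far: [1, 4]
unit clause [-2] forces x2=F; simplify:
  drop 2 from [3, 2] -> [3]
  satisfied 2 clause(s); 1 remain; assigned so far: [1, 2, 4]
unit clause [3] forces x3=T; simplify:
  satisfied 1 clause(s); 0 remain; assigned so far: [1, 2, 3, 4]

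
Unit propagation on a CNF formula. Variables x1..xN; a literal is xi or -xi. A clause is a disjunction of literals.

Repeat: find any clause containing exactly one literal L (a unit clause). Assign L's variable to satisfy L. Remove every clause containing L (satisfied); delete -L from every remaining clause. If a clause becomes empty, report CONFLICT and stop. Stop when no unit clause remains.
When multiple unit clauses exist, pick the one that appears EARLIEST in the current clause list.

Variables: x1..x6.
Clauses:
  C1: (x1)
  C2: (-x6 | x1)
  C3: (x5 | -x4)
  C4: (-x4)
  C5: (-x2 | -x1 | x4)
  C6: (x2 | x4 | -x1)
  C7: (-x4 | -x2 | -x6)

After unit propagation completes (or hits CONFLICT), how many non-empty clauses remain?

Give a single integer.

Answer: 0

Derivation:
unit clause [1] forces x1=T; simplify:
  drop -1 from [-2, -1, 4] -> [-2, 4]
  drop -1 from [2, 4, -1] -> [2, 4]
  satisfied 2 clause(s); 5 remain; assigned so far: [1]
unit clause [-4] forces x4=F; simplify:
  drop 4 from [-2, 4] -> [-2]
  drop 4 from [2, 4] -> [2]
  satisfied 3 clause(s); 2 remain; assigned so far: [1, 4]
unit clause [-2] forces x2=F; simplify:
  drop 2 from [2] -> [] (empty!)
  satisfied 1 clause(s); 1 remain; assigned so far: [1, 2, 4]
CONFLICT (empty clause)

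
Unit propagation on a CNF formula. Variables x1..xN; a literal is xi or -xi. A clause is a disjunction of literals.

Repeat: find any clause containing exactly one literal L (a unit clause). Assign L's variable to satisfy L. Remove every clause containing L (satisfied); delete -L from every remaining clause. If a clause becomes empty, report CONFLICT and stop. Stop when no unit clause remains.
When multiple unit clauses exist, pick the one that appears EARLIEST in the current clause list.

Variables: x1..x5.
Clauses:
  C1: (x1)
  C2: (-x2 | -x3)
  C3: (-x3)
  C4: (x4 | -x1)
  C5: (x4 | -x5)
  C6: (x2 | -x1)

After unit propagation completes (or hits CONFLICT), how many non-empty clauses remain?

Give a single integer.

Answer: 0

Derivation:
unit clause [1] forces x1=T; simplify:
  drop -1 from [4, -1] -> [4]
  drop -1 from [2, -1] -> [2]
  satisfied 1 clause(s); 5 remain; assigned so far: [1]
unit clause [-3] forces x3=F; simplify:
  satisfied 2 clause(s); 3 remain; assigned so far: [1, 3]
unit clause [4] forces x4=T; simplify:
  satisfied 2 clause(s); 1 remain; assigned so far: [1, 3, 4]
unit clause [2] forces x2=T; simplify:
  satisfied 1 clause(s); 0 remain; assigned so far: [1, 2, 3, 4]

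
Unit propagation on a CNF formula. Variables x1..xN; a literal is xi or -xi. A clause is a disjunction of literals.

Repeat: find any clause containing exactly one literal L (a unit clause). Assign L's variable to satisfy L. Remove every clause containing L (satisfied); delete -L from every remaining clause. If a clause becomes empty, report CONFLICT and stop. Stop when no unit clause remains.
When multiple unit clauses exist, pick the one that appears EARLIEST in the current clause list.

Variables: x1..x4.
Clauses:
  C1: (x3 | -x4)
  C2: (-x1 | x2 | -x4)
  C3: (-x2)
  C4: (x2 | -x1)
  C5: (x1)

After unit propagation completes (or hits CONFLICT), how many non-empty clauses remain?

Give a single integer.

Answer: 1

Derivation:
unit clause [-2] forces x2=F; simplify:
  drop 2 from [-1, 2, -4] -> [-1, -4]
  drop 2 from [2, -1] -> [-1]
  satisfied 1 clause(s); 4 remain; assigned so far: [2]
unit clause [-1] forces x1=F; simplify:
  drop 1 from [1] -> [] (empty!)
  satisfied 2 clause(s); 2 remain; assigned so far: [1, 2]
CONFLICT (empty clause)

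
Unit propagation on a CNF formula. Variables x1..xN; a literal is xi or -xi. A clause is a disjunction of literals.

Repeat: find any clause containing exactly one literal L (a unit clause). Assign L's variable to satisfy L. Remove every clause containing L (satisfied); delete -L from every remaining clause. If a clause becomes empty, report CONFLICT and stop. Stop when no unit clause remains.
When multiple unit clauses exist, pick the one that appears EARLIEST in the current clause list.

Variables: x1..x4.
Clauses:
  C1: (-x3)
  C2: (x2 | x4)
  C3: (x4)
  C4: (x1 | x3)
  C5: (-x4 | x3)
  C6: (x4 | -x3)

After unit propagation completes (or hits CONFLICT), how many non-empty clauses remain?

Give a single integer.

unit clause [-3] forces x3=F; simplify:
  drop 3 from [1, 3] -> [1]
  drop 3 from [-4, 3] -> [-4]
  satisfied 2 clause(s); 4 remain; assigned so far: [3]
unit clause [4] forces x4=T; simplify:
  drop -4 from [-4] -> [] (empty!)
  satisfied 2 clause(s); 2 remain; assigned so far: [3, 4]
CONFLICT (empty clause)

Answer: 1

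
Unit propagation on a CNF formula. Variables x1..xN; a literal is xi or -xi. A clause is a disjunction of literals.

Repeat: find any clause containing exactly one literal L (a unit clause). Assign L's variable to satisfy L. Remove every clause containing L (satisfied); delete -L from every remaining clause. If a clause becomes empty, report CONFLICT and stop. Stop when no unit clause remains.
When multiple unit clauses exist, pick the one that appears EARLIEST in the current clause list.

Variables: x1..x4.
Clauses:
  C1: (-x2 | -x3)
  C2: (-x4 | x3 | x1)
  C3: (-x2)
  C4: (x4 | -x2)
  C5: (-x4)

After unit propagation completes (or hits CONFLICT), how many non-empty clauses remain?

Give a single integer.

Answer: 0

Derivation:
unit clause [-2] forces x2=F; simplify:
  satisfied 3 clause(s); 2 remain; assigned so far: [2]
unit clause [-4] forces x4=F; simplify:
  satisfied 2 clause(s); 0 remain; assigned so far: [2, 4]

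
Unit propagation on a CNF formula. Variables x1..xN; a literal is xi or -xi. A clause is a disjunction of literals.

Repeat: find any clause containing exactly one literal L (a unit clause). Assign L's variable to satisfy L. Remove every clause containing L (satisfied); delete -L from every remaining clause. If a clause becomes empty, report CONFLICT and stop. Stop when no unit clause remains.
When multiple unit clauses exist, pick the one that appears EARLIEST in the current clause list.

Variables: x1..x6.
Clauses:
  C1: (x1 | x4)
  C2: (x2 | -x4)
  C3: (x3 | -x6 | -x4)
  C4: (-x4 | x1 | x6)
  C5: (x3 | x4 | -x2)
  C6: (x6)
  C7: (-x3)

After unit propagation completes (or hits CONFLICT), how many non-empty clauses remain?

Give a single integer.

Answer: 0

Derivation:
unit clause [6] forces x6=T; simplify:
  drop -6 from [3, -6, -4] -> [3, -4]
  satisfied 2 clause(s); 5 remain; assigned so far: [6]
unit clause [-3] forces x3=F; simplify:
  drop 3 from [3, -4] -> [-4]
  drop 3 from [3, 4, -2] -> [4, -2]
  satisfied 1 clause(s); 4 remain; assigned so far: [3, 6]
unit clause [-4] forces x4=F; simplify:
  drop 4 from [1, 4] -> [1]
  drop 4 from [4, -2] -> [-2]
  satisfied 2 clause(s); 2 remain; assigned so far: [3, 4, 6]
unit clause [1] forces x1=T; simplify:
  satisfied 1 clause(s); 1 remain; assigned so far: [1, 3, 4, 6]
unit clause [-2] forces x2=F; simplify:
  satisfied 1 clause(s); 0 remain; assigned so far: [1, 2, 3, 4, 6]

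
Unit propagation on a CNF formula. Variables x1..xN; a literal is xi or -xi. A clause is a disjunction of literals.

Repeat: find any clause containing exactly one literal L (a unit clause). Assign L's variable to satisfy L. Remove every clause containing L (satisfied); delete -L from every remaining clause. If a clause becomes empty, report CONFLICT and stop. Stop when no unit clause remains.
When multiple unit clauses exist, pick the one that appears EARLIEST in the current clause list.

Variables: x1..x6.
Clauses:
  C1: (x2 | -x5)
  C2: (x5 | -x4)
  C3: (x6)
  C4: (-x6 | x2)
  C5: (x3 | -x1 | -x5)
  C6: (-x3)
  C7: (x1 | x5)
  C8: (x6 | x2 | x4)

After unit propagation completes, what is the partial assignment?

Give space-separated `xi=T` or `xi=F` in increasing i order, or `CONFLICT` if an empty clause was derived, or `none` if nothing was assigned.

Answer: x2=T x3=F x6=T

Derivation:
unit clause [6] forces x6=T; simplify:
  drop -6 from [-6, 2] -> [2]
  satisfied 2 clause(s); 6 remain; assigned so far: [6]
unit clause [2] forces x2=T; simplify:
  satisfied 2 clause(s); 4 remain; assigned so far: [2, 6]
unit clause [-3] forces x3=F; simplify:
  drop 3 from [3, -1, -5] -> [-1, -5]
  satisfied 1 clause(s); 3 remain; assigned so far: [2, 3, 6]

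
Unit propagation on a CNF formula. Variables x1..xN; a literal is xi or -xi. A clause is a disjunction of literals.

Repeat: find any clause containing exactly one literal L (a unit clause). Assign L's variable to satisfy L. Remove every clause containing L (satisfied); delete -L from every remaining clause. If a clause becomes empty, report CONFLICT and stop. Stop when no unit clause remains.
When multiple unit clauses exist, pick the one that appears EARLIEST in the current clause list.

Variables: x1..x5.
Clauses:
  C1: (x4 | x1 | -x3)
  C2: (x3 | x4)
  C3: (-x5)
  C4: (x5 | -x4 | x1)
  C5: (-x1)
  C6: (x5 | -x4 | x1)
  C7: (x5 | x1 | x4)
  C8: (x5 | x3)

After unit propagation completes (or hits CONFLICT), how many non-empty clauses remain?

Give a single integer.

Answer: 3

Derivation:
unit clause [-5] forces x5=F; simplify:
  drop 5 from [5, -4, 1] -> [-4, 1]
  drop 5 from [5, -4, 1] -> [-4, 1]
  drop 5 from [5, 1, 4] -> [1, 4]
  drop 5 from [5, 3] -> [3]
  satisfied 1 clause(s); 7 remain; assigned so far: [5]
unit clause [-1] forces x1=F; simplify:
  drop 1 from [4, 1, -3] -> [4, -3]
  drop 1 from [-4, 1] -> [-4]
  drop 1 from [-4, 1] -> [-4]
  drop 1 from [1, 4] -> [4]
  satisfied 1 clause(s); 6 remain; assigned so far: [1, 5]
unit clause [-4] forces x4=F; simplify:
  drop 4 from [4, -3] -> [-3]
  drop 4 from [3, 4] -> [3]
  drop 4 from [4] -> [] (empty!)
  satisfied 2 clause(s); 4 remain; assigned so far: [1, 4, 5]
CONFLICT (empty clause)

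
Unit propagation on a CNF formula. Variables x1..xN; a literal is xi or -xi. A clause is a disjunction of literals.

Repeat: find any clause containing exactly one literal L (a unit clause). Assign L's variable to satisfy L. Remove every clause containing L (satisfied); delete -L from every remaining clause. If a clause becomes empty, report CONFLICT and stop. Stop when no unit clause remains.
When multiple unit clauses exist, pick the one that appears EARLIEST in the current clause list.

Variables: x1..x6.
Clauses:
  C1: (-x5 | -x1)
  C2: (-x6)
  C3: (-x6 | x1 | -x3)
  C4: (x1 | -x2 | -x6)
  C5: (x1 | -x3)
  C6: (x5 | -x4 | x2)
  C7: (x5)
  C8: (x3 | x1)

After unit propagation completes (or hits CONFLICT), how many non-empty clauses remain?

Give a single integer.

unit clause [-6] forces x6=F; simplify:
  satisfied 3 clause(s); 5 remain; assigned so far: [6]
unit clause [5] forces x5=T; simplify:
  drop -5 from [-5, -1] -> [-1]
  satisfied 2 clause(s); 3 remain; assigned so far: [5, 6]
unit clause [-1] forces x1=F; simplify:
  drop 1 from [1, -3] -> [-3]
  drop 1 from [3, 1] -> [3]
  satisfied 1 clause(s); 2 remain; assigned so far: [1, 5, 6]
unit clause [-3] forces x3=F; simplify:
  drop 3 from [3] -> [] (empty!)
  satisfied 1 clause(s); 1 remain; assigned so far: [1, 3, 5, 6]
CONFLICT (empty clause)

Answer: 0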